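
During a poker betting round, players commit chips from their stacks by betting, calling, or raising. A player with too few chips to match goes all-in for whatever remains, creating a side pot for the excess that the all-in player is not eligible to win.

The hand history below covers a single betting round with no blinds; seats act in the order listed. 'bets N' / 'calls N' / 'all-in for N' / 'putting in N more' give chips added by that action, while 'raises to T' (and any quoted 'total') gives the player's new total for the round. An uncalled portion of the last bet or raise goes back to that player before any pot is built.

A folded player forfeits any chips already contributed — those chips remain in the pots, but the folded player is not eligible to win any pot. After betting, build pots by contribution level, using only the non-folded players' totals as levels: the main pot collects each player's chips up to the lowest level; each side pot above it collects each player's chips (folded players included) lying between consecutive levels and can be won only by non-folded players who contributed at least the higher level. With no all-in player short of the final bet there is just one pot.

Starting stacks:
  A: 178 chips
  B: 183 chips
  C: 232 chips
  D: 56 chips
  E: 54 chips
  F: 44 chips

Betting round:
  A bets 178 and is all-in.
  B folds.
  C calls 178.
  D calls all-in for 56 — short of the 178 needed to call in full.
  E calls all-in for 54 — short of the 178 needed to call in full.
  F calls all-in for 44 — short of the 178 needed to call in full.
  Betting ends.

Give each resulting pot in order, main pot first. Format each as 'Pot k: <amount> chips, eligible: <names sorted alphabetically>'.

Contributions: A=178, C=178, D=56, E=54, F=44
Folded: B
Pot levels (distinct totals of non-folded players): 44, 54, 56, 178
Layer 1-44: 44 each from A, C, D, E, F = 44*5 = 220 chips; eligible A, C, D, E, F
Layer 45-54: 10 each from A, C, D, E = 10*4 = 40 chips; eligible A, C, D, E
Layer 55-56: 2 each from A, C, D = 2*3 = 6 chips; eligible A, C, D
Layer 57-178: 122 each from A, C = 122*2 = 244 chips; eligible A, C

Pot 1: 220 chips, eligible: A, C, D, E, F
Pot 2: 40 chips, eligible: A, C, D, E
Pot 3: 6 chips, eligible: A, C, D
Pot 4: 244 chips, eligible: A, C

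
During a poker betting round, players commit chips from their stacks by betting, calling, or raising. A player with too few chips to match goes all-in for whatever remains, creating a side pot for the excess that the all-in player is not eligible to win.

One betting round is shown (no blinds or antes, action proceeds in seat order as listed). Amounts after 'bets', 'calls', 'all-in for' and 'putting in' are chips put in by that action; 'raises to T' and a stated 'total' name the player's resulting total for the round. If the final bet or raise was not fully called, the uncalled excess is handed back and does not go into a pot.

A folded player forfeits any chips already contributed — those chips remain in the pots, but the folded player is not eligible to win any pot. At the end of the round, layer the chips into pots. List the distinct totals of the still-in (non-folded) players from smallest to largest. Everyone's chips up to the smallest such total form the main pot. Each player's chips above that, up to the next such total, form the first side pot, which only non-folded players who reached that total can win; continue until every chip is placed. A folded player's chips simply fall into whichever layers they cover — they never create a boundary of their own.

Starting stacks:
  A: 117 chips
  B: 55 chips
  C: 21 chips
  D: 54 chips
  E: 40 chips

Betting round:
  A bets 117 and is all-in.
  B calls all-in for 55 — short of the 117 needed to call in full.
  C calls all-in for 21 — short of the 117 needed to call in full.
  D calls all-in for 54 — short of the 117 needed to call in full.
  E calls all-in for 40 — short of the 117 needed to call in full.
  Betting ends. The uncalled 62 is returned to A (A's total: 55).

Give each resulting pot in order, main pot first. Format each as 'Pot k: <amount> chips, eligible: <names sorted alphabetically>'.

Contributions (after 62 returned to A): A=55, B=55, C=21, D=54, E=40
Pot levels (distinct totals of non-folded players): 21, 40, 54, 55
Layer 1-21: 21 each from A, B, C, D, E = 21*5 = 105 chips; eligible A, B, C, D, E
Layer 22-40: 19 each from A, B, D, E = 19*4 = 76 chips; eligible A, B, D, E
Layer 41-54: 14 each from A, B, D = 14*3 = 42 chips; eligible A, B, D
Layer 55-55: 1 each from A, B = 1*2 = 2 chips; eligible A, B

Pot 1: 105 chips, eligible: A, B, C, D, E
Pot 2: 76 chips, eligible: A, B, D, E
Pot 3: 42 chips, eligible: A, B, D
Pot 4: 2 chips, eligible: A, B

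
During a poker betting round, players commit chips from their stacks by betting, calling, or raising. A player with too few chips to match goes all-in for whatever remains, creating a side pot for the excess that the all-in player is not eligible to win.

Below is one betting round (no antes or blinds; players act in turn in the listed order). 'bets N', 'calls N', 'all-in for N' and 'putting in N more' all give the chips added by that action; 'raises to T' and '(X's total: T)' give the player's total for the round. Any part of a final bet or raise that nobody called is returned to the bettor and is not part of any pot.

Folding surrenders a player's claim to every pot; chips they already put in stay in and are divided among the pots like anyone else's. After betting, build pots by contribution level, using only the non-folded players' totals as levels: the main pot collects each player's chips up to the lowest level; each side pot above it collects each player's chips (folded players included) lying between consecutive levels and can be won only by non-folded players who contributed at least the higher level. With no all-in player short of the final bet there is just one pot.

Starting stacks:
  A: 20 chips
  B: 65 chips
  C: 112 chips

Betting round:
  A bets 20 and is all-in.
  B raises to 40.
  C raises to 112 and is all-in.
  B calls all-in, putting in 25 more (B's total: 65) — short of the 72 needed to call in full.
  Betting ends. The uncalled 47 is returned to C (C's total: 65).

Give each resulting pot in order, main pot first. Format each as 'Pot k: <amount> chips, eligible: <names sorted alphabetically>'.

Pot 1: 60 chips, eligible: A, B, C
Pot 2: 90 chips, eligible: B, C

Derivation:
Contributions (after 47 returned to C): A=20, B=65, C=65
Pot levels (distinct totals of non-folded players): 20, 65
Layer 1-20: 20 each from A, B, C = 20*3 = 60 chips; eligible A, B, C
Layer 21-65: 45 each from B, C = 45*2 = 90 chips; eligible B, C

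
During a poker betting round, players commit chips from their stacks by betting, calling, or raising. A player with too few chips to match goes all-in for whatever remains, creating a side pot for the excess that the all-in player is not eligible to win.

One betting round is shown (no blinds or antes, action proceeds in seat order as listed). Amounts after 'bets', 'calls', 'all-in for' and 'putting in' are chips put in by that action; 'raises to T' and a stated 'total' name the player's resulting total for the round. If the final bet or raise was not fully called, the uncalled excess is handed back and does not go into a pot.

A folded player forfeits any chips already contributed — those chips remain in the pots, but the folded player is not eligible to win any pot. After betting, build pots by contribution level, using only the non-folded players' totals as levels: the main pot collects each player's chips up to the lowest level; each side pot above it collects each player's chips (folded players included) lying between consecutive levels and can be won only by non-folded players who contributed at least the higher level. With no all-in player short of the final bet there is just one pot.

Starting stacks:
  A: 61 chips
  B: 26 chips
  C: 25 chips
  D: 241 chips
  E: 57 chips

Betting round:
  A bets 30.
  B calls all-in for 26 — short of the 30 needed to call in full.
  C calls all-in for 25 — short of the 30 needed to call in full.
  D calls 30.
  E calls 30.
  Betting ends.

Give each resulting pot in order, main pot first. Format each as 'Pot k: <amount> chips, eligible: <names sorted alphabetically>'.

Contributions: A=30, B=26, C=25, D=30, E=30
Pot levels (distinct totals of non-folded players): 25, 26, 30
Layer 1-25: 25 each from A, B, C, D, E = 25*5 = 125 chips; eligible A, B, C, D, E
Layer 26-26: 1 each from A, B, D, E = 1*4 = 4 chips; eligible A, B, D, E
Layer 27-30: 4 each from A, D, E = 4*3 = 12 chips; eligible A, D, E

Pot 1: 125 chips, eligible: A, B, C, D, E
Pot 2: 4 chips, eligible: A, B, D, E
Pot 3: 12 chips, eligible: A, D, E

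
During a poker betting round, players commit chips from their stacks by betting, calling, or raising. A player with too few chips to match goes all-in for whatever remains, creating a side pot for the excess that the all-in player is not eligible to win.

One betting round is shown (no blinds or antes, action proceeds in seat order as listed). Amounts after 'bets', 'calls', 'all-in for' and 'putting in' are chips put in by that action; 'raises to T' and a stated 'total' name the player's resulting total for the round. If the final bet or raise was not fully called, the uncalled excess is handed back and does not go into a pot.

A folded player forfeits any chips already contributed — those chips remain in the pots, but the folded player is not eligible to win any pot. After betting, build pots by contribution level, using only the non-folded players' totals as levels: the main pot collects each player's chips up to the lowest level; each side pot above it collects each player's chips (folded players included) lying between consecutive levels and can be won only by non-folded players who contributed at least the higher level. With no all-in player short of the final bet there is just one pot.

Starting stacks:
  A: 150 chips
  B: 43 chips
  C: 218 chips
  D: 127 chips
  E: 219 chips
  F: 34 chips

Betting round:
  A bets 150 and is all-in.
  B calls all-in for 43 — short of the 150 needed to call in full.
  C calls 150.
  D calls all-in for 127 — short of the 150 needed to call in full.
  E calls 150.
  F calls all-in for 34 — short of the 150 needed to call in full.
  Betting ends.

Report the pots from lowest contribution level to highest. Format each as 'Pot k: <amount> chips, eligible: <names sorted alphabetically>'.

Pot 1: 204 chips, eligible: A, B, C, D, E, F
Pot 2: 45 chips, eligible: A, B, C, D, E
Pot 3: 336 chips, eligible: A, C, D, E
Pot 4: 69 chips, eligible: A, C, E

Derivation:
Contributions: A=150, B=43, C=150, D=127, E=150, F=34
Pot levels (distinct totals of non-folded players): 34, 43, 127, 150
Layer 1-34: 34 each from A, B, C, D, E, F = 34*6 = 204 chips; eligible A, B, C, D, E, F
Layer 35-43: 9 each from A, B, C, D, E = 9*5 = 45 chips; eligible A, B, C, D, E
Layer 44-127: 84 each from A, C, D, E = 84*4 = 336 chips; eligible A, C, D, E
Layer 128-150: 23 each from A, C, E = 23*3 = 69 chips; eligible A, C, E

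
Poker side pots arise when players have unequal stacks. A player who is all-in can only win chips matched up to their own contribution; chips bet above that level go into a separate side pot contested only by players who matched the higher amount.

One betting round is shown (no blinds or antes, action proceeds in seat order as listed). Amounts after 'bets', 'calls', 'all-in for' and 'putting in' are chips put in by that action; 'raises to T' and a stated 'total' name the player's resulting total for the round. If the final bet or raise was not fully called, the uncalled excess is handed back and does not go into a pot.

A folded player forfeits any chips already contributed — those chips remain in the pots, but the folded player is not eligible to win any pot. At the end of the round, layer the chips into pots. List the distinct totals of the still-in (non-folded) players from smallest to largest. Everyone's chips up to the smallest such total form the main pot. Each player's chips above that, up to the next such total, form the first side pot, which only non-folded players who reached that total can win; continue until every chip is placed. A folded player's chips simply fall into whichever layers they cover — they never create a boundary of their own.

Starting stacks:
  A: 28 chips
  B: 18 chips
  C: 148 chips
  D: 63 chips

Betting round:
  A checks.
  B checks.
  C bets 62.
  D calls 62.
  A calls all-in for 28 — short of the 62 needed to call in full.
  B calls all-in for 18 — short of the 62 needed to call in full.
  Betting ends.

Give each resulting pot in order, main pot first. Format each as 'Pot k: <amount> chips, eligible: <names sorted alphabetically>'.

Contributions: A=28, B=18, C=62, D=62
Pot levels (distinct totals of non-folded players): 18, 28, 62
Layer 1-18: 18 each from A, B, C, D = 18*4 = 72 chips; eligible A, B, C, D
Layer 19-28: 10 each from A, C, D = 10*3 = 30 chips; eligible A, C, D
Layer 29-62: 34 each from C, D = 34*2 = 68 chips; eligible C, D

Pot 1: 72 chips, eligible: A, B, C, D
Pot 2: 30 chips, eligible: A, C, D
Pot 3: 68 chips, eligible: C, D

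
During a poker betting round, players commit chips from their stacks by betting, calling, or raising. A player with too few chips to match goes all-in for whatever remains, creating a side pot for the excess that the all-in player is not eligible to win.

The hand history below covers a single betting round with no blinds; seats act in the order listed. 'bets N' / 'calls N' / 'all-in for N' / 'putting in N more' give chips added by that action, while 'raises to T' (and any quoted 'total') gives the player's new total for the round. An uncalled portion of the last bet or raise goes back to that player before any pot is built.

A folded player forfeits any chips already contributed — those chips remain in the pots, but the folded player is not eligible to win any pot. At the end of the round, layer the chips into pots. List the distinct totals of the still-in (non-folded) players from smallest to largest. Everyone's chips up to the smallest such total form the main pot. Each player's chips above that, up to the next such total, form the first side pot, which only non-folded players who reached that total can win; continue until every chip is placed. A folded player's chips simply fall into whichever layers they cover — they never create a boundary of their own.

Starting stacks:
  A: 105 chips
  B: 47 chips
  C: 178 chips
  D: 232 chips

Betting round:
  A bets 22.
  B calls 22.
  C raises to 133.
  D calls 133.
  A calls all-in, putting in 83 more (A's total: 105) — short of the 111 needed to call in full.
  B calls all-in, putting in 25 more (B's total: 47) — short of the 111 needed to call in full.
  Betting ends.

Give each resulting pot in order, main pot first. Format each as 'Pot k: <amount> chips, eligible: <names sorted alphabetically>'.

Contributions: A=105, B=47, C=133, D=133
Pot levels (distinct totals of non-folded players): 47, 105, 133
Layer 1-47: 47 each from A, B, C, D = 47*4 = 188 chips; eligible A, B, C, D
Layer 48-105: 58 each from A, C, D = 58*3 = 174 chips; eligible A, C, D
Layer 106-133: 28 each from C, D = 28*2 = 56 chips; eligible C, D

Pot 1: 188 chips, eligible: A, B, C, D
Pot 2: 174 chips, eligible: A, C, D
Pot 3: 56 chips, eligible: C, D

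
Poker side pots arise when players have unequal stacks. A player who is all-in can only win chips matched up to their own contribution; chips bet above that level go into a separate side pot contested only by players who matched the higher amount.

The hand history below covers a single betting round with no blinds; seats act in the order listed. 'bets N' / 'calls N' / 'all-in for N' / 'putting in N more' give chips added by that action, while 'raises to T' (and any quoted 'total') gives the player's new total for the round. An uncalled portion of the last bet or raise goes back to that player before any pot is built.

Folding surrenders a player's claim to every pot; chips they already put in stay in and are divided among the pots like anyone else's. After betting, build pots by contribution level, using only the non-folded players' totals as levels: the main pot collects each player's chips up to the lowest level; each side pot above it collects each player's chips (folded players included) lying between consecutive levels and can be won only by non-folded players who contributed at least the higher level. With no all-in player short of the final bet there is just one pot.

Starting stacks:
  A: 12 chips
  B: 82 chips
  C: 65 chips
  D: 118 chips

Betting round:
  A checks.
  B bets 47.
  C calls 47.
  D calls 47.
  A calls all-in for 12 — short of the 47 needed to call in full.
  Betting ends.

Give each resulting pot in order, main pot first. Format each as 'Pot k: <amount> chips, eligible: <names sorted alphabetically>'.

Pot 1: 48 chips, eligible: A, B, C, D
Pot 2: 105 chips, eligible: B, C, D

Derivation:
Contributions: A=12, B=47, C=47, D=47
Pot levels (distinct totals of non-folded players): 12, 47
Layer 1-12: 12 each from A, B, C, D = 12*4 = 48 chips; eligible A, B, C, D
Layer 13-47: 35 each from B, C, D = 35*3 = 105 chips; eligible B, C, D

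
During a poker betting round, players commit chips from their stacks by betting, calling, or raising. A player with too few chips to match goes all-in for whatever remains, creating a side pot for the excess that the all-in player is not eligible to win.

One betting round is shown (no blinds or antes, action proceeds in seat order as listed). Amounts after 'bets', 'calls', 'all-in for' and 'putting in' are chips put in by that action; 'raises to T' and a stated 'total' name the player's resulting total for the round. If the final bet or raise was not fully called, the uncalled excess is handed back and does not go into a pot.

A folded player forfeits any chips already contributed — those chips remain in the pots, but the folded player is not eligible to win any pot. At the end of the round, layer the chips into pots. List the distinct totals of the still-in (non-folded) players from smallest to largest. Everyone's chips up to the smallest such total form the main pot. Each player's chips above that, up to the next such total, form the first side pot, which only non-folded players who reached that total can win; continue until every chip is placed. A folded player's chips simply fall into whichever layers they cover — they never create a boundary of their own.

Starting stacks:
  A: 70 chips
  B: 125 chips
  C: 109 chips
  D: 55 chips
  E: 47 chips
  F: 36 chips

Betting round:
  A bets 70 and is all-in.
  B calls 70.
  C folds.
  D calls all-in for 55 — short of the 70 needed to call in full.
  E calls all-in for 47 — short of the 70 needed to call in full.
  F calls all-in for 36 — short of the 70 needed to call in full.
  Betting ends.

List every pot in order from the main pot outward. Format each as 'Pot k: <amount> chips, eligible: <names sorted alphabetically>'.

Contributions: A=70, B=70, D=55, E=47, F=36
Folded: C
Pot levels (distinct totals of non-folded players): 36, 47, 55, 70
Layer 1-36: 36 each from A, B, D, E, F = 36*5 = 180 chips; eligible A, B, D, E, F
Layer 37-47: 11 each from A, B, D, E = 11*4 = 44 chips; eligible A, B, D, E
Layer 48-55: 8 each from A, B, D = 8*3 = 24 chips; eligible A, B, D
Layer 56-70: 15 each from A, B = 15*2 = 30 chips; eligible A, B

Pot 1: 180 chips, eligible: A, B, D, E, F
Pot 2: 44 chips, eligible: A, B, D, E
Pot 3: 24 chips, eligible: A, B, D
Pot 4: 30 chips, eligible: A, B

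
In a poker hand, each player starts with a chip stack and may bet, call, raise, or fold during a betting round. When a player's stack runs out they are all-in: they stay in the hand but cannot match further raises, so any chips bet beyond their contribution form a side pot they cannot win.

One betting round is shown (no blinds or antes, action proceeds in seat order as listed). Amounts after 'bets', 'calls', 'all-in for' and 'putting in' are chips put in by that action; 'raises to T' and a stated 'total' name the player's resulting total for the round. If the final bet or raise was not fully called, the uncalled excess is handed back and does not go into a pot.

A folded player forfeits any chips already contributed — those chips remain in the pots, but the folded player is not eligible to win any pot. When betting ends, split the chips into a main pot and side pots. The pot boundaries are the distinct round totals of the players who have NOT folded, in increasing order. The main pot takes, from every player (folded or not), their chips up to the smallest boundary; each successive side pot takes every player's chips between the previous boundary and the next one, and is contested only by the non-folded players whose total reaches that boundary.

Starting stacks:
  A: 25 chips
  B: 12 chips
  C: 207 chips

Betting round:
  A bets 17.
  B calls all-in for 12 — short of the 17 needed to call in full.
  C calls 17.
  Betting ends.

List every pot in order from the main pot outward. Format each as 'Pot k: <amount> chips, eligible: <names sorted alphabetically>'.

Pot 1: 36 chips, eligible: A, B, C
Pot 2: 10 chips, eligible: A, C

Derivation:
Contributions: A=17, B=12, C=17
Pot levels (distinct totals of non-folded players): 12, 17
Layer 1-12: 12 each from A, B, C = 12*3 = 36 chips; eligible A, B, C
Layer 13-17: 5 each from A, C = 5*2 = 10 chips; eligible A, C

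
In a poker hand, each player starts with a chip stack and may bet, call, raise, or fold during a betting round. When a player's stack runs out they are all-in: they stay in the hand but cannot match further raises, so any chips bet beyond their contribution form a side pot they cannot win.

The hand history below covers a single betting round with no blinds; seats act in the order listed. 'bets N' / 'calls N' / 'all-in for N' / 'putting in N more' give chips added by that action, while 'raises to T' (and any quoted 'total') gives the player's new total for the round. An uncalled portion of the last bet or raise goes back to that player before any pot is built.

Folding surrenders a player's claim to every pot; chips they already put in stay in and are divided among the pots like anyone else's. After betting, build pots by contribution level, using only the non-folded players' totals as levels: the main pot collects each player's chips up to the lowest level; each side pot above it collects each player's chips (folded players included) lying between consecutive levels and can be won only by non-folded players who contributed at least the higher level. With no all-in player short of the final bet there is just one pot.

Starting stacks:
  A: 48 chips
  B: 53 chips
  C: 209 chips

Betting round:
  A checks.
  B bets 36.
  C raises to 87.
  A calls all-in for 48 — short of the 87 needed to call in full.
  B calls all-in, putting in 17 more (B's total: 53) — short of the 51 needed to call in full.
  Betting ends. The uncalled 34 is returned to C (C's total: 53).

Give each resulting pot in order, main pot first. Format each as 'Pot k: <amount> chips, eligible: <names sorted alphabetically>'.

Contributions (after 34 returned to C): A=48, B=53, C=53
Pot levels (distinct totals of non-folded players): 48, 53
Layer 1-48: 48 each from A, B, C = 48*3 = 144 chips; eligible A, B, C
Layer 49-53: 5 each from B, C = 5*2 = 10 chips; eligible B, C

Pot 1: 144 chips, eligible: A, B, C
Pot 2: 10 chips, eligible: B, C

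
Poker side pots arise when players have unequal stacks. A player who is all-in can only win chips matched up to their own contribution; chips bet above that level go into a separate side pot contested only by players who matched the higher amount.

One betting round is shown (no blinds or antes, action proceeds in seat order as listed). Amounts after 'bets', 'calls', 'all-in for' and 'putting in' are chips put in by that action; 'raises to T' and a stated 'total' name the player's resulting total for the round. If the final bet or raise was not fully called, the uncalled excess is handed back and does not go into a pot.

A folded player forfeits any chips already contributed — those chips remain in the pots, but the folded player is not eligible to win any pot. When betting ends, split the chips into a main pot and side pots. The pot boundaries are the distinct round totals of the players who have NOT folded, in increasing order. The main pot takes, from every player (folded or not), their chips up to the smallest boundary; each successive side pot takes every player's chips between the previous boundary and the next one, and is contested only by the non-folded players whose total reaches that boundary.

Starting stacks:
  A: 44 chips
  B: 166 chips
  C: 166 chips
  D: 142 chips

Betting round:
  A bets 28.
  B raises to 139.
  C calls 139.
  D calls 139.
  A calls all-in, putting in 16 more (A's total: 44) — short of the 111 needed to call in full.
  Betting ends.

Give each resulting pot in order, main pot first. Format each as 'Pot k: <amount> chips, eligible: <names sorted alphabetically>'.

Pot 1: 176 chips, eligible: A, B, C, D
Pot 2: 285 chips, eligible: B, C, D

Derivation:
Contributions: A=44, B=139, C=139, D=139
Pot levels (distinct totals of non-folded players): 44, 139
Layer 1-44: 44 each from A, B, C, D = 44*4 = 176 chips; eligible A, B, C, D
Layer 45-139: 95 each from B, C, D = 95*3 = 285 chips; eligible B, C, D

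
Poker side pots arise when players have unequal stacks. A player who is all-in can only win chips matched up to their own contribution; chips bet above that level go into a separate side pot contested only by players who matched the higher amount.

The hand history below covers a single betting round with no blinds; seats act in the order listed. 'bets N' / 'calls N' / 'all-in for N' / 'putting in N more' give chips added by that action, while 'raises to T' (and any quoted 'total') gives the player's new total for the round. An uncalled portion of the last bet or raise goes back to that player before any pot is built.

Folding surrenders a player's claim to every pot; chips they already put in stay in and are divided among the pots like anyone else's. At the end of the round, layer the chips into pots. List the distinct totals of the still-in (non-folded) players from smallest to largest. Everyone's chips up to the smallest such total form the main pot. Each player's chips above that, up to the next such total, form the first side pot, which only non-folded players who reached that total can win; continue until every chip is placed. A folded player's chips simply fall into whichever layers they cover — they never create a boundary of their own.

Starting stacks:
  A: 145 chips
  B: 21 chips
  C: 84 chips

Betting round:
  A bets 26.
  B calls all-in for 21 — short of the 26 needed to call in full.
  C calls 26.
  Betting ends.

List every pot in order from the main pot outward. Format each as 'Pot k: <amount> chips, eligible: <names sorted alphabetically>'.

Pot 1: 63 chips, eligible: A, B, C
Pot 2: 10 chips, eligible: A, C

Derivation:
Contributions: A=26, B=21, C=26
Pot levels (distinct totals of non-folded players): 21, 26
Layer 1-21: 21 each from A, B, C = 21*3 = 63 chips; eligible A, B, C
Layer 22-26: 5 each from A, C = 5*2 = 10 chips; eligible A, C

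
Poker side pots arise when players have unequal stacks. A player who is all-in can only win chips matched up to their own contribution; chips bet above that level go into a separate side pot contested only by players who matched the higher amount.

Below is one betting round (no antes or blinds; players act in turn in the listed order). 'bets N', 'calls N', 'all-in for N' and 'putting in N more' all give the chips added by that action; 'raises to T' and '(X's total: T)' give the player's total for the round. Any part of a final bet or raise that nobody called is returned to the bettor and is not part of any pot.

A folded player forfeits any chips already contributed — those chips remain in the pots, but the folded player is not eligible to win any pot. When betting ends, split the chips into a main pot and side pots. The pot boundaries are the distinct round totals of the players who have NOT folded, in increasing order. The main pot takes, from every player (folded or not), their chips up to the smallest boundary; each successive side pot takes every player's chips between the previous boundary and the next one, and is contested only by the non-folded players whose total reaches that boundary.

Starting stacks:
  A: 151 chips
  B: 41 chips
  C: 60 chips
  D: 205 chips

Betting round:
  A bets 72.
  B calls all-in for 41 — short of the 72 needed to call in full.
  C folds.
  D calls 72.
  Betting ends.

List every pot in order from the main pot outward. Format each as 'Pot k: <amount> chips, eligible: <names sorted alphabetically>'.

Pot 1: 123 chips, eligible: A, B, D
Pot 2: 62 chips, eligible: A, D

Derivation:
Contributions: A=72, B=41, D=72
Folded: C
Pot levels (distinct totals of non-folded players): 41, 72
Layer 1-41: 41 each from A, B, D = 41*3 = 123 chips; eligible A, B, D
Layer 42-72: 31 each from A, D = 31*2 = 62 chips; eligible A, D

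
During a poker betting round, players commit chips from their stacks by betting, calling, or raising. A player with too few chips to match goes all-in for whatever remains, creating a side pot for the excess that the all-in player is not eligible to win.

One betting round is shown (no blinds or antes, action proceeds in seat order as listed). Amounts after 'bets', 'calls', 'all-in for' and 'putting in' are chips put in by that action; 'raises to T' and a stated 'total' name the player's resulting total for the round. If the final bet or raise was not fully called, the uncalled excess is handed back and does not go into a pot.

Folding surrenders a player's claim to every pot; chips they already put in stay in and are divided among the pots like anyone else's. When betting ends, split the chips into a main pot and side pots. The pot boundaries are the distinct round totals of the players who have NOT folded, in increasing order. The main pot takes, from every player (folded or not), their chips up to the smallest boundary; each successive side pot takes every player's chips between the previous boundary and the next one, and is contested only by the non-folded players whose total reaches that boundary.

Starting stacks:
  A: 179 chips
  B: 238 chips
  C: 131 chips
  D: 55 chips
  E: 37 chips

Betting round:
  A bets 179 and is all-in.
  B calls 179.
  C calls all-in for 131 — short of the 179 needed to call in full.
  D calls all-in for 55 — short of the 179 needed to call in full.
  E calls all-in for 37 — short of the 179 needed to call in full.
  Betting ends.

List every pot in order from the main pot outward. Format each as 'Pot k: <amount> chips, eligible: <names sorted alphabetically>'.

Pot 1: 185 chips, eligible: A, B, C, D, E
Pot 2: 72 chips, eligible: A, B, C, D
Pot 3: 228 chips, eligible: A, B, C
Pot 4: 96 chips, eligible: A, B

Derivation:
Contributions: A=179, B=179, C=131, D=55, E=37
Pot levels (distinct totals of non-folded players): 37, 55, 131, 179
Layer 1-37: 37 each from A, B, C, D, E = 37*5 = 185 chips; eligible A, B, C, D, E
Layer 38-55: 18 each from A, B, C, D = 18*4 = 72 chips; eligible A, B, C, D
Layer 56-131: 76 each from A, B, C = 76*3 = 228 chips; eligible A, B, C
Layer 132-179: 48 each from A, B = 48*2 = 96 chips; eligible A, B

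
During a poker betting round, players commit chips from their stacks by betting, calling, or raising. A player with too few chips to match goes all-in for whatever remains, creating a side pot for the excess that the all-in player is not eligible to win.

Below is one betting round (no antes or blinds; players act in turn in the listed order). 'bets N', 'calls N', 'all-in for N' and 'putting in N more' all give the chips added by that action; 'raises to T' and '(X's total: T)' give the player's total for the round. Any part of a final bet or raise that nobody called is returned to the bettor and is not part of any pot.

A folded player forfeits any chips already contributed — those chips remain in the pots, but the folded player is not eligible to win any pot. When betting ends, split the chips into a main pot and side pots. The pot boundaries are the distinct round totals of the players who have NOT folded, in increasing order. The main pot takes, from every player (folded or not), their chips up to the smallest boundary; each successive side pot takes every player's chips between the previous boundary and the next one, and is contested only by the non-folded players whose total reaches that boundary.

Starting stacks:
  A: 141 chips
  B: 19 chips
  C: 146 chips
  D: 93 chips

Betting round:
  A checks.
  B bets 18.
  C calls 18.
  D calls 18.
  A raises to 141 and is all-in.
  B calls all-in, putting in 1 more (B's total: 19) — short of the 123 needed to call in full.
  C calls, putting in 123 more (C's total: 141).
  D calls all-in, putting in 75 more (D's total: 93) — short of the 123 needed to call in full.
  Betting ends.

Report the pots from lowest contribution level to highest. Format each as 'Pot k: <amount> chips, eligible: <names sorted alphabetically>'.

Pot 1: 76 chips, eligible: A, B, C, D
Pot 2: 222 chips, eligible: A, C, D
Pot 3: 96 chips, eligible: A, C

Derivation:
Contributions: A=141, B=19, C=141, D=93
Pot levels (distinct totals of non-folded players): 19, 93, 141
Layer 1-19: 19 each from A, B, C, D = 19*4 = 76 chips; eligible A, B, C, D
Layer 20-93: 74 each from A, C, D = 74*3 = 222 chips; eligible A, C, D
Layer 94-141: 48 each from A, C = 48*2 = 96 chips; eligible A, C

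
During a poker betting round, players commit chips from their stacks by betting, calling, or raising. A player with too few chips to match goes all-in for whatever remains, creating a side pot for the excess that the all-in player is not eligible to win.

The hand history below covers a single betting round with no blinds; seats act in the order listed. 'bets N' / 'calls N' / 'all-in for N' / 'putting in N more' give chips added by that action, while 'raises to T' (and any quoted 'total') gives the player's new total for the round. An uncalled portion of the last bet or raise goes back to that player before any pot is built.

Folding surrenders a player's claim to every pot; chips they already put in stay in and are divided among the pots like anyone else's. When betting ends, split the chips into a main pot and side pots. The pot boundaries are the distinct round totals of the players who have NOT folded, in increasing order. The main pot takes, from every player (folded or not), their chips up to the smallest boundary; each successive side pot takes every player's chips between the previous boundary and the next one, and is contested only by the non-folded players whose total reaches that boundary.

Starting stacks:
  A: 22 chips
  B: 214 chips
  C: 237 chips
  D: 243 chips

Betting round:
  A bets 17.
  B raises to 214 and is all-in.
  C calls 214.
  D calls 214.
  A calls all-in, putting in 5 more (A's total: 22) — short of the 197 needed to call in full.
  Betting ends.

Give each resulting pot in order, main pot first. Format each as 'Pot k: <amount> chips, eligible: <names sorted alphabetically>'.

Pot 1: 88 chips, eligible: A, B, C, D
Pot 2: 576 chips, eligible: B, C, D

Derivation:
Contributions: A=22, B=214, C=214, D=214
Pot levels (distinct totals of non-folded players): 22, 214
Layer 1-22: 22 each from A, B, C, D = 22*4 = 88 chips; eligible A, B, C, D
Layer 23-214: 192 each from B, C, D = 192*3 = 576 chips; eligible B, C, D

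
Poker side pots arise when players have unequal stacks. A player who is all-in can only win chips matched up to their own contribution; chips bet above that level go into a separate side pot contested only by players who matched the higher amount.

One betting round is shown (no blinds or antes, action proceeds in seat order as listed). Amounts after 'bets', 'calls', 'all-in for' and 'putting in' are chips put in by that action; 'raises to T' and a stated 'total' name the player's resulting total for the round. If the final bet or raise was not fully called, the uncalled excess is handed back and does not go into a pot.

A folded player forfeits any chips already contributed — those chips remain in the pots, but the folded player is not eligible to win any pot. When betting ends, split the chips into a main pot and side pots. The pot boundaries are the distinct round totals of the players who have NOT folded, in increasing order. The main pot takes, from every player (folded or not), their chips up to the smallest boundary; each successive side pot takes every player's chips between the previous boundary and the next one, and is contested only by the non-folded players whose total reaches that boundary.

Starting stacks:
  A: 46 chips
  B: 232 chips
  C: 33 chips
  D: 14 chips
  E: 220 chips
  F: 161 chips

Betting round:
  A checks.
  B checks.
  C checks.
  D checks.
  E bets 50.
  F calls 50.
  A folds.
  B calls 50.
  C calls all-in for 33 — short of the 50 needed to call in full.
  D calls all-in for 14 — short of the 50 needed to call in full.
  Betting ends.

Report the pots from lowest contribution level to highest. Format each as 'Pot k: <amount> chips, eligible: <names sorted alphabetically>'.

Contributions: B=50, C=33, D=14, E=50, F=50
Folded: A
Pot levels (distinct totals of non-folded players): 14, 33, 50
Layer 1-14: 14 each from B, C, D, E, F = 14*5 = 70 chips; eligible B, C, D, E, F
Layer 15-33: 19 each from B, C, E, F = 19*4 = 76 chips; eligible B, C, E, F
Layer 34-50: 17 each from B, E, F = 17*3 = 51 chips; eligible B, E, F

Pot 1: 70 chips, eligible: B, C, D, E, F
Pot 2: 76 chips, eligible: B, C, E, F
Pot 3: 51 chips, eligible: B, E, F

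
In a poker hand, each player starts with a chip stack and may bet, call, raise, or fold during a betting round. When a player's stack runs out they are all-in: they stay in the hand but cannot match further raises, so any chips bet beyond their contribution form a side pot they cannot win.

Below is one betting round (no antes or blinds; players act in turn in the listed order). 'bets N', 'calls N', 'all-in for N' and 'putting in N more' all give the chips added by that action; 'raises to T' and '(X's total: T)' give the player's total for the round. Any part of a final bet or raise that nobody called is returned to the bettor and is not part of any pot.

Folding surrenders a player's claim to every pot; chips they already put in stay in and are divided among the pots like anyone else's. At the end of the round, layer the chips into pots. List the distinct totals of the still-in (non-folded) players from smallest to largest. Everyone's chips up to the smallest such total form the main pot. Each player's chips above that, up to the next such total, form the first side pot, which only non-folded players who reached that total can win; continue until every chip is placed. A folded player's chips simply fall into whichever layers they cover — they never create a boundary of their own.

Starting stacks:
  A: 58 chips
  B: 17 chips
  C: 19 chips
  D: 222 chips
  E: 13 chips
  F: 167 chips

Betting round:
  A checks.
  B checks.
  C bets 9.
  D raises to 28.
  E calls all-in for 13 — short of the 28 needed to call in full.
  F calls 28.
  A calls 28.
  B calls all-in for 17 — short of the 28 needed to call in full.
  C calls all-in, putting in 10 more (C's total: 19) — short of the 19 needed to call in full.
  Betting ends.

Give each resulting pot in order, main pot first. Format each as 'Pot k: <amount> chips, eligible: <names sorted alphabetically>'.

Pot 1: 78 chips, eligible: A, B, C, D, E, F
Pot 2: 20 chips, eligible: A, B, C, D, F
Pot 3: 8 chips, eligible: A, C, D, F
Pot 4: 27 chips, eligible: A, D, F

Derivation:
Contributions: A=28, B=17, C=19, D=28, E=13, F=28
Pot levels (distinct totals of non-folded players): 13, 17, 19, 28
Layer 1-13: 13 each from A, B, C, D, E, F = 13*6 = 78 chips; eligible A, B, C, D, E, F
Layer 14-17: 4 each from A, B, C, D, F = 4*5 = 20 chips; eligible A, B, C, D, F
Layer 18-19: 2 each from A, C, D, F = 2*4 = 8 chips; eligible A, C, D, F
Layer 20-28: 9 each from A, D, F = 9*3 = 27 chips; eligible A, D, F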